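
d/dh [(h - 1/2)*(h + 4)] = 2*h + 7/2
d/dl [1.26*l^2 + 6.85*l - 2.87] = 2.52*l + 6.85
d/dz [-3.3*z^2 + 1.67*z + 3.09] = 1.67 - 6.6*z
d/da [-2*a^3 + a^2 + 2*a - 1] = -6*a^2 + 2*a + 2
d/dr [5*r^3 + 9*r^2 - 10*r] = 15*r^2 + 18*r - 10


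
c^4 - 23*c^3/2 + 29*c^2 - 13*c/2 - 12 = (c - 8)*(c - 3)*(c - 1)*(c + 1/2)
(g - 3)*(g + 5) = g^2 + 2*g - 15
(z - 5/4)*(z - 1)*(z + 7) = z^3 + 19*z^2/4 - 29*z/2 + 35/4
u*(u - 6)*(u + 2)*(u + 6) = u^4 + 2*u^3 - 36*u^2 - 72*u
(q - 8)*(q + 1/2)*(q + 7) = q^3 - q^2/2 - 113*q/2 - 28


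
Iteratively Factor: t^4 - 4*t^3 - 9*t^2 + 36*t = (t)*(t^3 - 4*t^2 - 9*t + 36) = t*(t - 4)*(t^2 - 9) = t*(t - 4)*(t + 3)*(t - 3)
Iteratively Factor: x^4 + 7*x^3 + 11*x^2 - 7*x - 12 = (x + 3)*(x^3 + 4*x^2 - x - 4) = (x + 3)*(x + 4)*(x^2 - 1) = (x + 1)*(x + 3)*(x + 4)*(x - 1)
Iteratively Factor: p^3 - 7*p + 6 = (p + 3)*(p^2 - 3*p + 2) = (p - 2)*(p + 3)*(p - 1)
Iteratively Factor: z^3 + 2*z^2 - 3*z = (z + 3)*(z^2 - z) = (z - 1)*(z + 3)*(z)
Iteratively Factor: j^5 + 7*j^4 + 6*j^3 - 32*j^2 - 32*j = (j)*(j^4 + 7*j^3 + 6*j^2 - 32*j - 32) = j*(j - 2)*(j^3 + 9*j^2 + 24*j + 16) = j*(j - 2)*(j + 4)*(j^2 + 5*j + 4) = j*(j - 2)*(j + 4)^2*(j + 1)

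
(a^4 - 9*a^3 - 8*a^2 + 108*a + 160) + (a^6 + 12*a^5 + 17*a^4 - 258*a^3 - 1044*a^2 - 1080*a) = a^6 + 12*a^5 + 18*a^4 - 267*a^3 - 1052*a^2 - 972*a + 160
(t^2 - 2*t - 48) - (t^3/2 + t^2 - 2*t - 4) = -t^3/2 - 44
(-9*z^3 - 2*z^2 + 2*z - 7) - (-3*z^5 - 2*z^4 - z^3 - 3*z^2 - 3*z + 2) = 3*z^5 + 2*z^4 - 8*z^3 + z^2 + 5*z - 9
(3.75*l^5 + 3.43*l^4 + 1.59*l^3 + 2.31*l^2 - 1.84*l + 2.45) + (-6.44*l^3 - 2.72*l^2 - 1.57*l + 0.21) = 3.75*l^5 + 3.43*l^4 - 4.85*l^3 - 0.41*l^2 - 3.41*l + 2.66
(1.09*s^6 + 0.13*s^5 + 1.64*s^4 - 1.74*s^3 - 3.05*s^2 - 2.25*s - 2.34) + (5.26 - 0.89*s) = 1.09*s^6 + 0.13*s^5 + 1.64*s^4 - 1.74*s^3 - 3.05*s^2 - 3.14*s + 2.92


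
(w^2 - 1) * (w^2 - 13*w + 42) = w^4 - 13*w^3 + 41*w^2 + 13*w - 42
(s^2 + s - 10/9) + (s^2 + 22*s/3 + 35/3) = 2*s^2 + 25*s/3 + 95/9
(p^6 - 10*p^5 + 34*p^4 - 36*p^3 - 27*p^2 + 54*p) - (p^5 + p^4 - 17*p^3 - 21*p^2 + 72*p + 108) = p^6 - 11*p^5 + 33*p^4 - 19*p^3 - 6*p^2 - 18*p - 108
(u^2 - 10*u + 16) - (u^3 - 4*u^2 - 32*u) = -u^3 + 5*u^2 + 22*u + 16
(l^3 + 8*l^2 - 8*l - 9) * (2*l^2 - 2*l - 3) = 2*l^5 + 14*l^4 - 35*l^3 - 26*l^2 + 42*l + 27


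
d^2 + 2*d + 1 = (d + 1)^2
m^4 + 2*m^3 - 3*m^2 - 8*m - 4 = (m - 2)*(m + 1)^2*(m + 2)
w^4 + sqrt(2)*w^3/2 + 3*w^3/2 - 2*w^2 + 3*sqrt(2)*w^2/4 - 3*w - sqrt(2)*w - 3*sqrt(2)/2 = (w + 3/2)*(w - sqrt(2))*(w + sqrt(2)/2)*(w + sqrt(2))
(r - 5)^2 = r^2 - 10*r + 25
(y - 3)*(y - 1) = y^2 - 4*y + 3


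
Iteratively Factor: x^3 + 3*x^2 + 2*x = (x)*(x^2 + 3*x + 2) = x*(x + 2)*(x + 1)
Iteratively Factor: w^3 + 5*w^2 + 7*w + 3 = (w + 1)*(w^2 + 4*w + 3) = (w + 1)^2*(w + 3)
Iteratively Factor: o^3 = (o)*(o^2) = o^2*(o)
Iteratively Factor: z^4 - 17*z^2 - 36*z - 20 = (z + 2)*(z^3 - 2*z^2 - 13*z - 10) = (z + 1)*(z + 2)*(z^2 - 3*z - 10) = (z + 1)*(z + 2)^2*(z - 5)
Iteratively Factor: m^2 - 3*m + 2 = (m - 1)*(m - 2)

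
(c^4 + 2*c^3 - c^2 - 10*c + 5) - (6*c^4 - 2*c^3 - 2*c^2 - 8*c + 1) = -5*c^4 + 4*c^3 + c^2 - 2*c + 4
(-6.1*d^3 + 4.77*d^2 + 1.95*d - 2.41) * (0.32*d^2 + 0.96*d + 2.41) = -1.952*d^5 - 4.3296*d^4 - 9.4978*d^3 + 12.5965*d^2 + 2.3859*d - 5.8081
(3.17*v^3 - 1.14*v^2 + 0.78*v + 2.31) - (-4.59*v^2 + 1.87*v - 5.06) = 3.17*v^3 + 3.45*v^2 - 1.09*v + 7.37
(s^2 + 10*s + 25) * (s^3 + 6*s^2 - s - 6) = s^5 + 16*s^4 + 84*s^3 + 134*s^2 - 85*s - 150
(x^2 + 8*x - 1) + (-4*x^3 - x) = -4*x^3 + x^2 + 7*x - 1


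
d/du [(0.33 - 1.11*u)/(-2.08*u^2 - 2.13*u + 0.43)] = (-2.3088*u^2 + 1.3728*u + 0.2256)/(4.3264*u^4 + 8.8608*u^3 + 2.7481*u^2 - 1.8318*u + 0.1849)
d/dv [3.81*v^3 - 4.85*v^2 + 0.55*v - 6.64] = 11.43*v^2 - 9.7*v + 0.55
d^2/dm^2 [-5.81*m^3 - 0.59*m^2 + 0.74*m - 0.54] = -34.86*m - 1.18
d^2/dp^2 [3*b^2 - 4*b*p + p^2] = 2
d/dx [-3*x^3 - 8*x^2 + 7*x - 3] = -9*x^2 - 16*x + 7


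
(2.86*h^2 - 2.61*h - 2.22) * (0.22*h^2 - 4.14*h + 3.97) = 0.6292*h^4 - 12.4146*h^3 + 21.6712*h^2 - 1.1709*h - 8.8134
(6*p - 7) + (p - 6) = 7*p - 13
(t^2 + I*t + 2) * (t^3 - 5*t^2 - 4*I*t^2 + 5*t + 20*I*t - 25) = t^5 - 5*t^4 - 3*I*t^4 + 11*t^3 + 15*I*t^3 - 55*t^2 - 3*I*t^2 + 10*t + 15*I*t - 50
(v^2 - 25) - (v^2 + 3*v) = -3*v - 25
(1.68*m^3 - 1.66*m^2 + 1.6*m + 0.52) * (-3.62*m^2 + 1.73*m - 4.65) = -6.0816*m^5 + 8.9156*m^4 - 16.4758*m^3 + 8.6046*m^2 - 6.5404*m - 2.418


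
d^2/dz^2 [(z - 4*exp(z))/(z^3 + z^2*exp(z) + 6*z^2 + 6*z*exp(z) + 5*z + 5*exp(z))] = (2*(z - 4*exp(z))*(z^2*exp(z) + 3*z^2 + 8*z*exp(z) + 12*z + 11*exp(z) + 5)^2 + (-(z - 4*exp(z))*(z^2*exp(z) + 10*z*exp(z) + 6*z + 19*exp(z) + 12) + 2*(4*exp(z) - 1)*(z^2*exp(z) + 3*z^2 + 8*z*exp(z) + 12*z + 11*exp(z) + 5))*(z^3 + z^2*exp(z) + 6*z^2 + 6*z*exp(z) + 5*z + 5*exp(z)) - 4*(z^3 + z^2*exp(z) + 6*z^2 + 6*z*exp(z) + 5*z + 5*exp(z))^2*exp(z))/(z^3 + z^2*exp(z) + 6*z^2 + 6*z*exp(z) + 5*z + 5*exp(z))^3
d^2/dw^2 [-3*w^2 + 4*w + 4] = -6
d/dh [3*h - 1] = 3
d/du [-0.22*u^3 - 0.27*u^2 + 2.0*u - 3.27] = -0.66*u^2 - 0.54*u + 2.0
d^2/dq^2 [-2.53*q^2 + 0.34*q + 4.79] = -5.06000000000000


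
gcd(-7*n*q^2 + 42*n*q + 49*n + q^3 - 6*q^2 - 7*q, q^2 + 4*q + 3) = q + 1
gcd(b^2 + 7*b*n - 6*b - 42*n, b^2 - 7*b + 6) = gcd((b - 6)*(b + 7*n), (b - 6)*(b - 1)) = b - 6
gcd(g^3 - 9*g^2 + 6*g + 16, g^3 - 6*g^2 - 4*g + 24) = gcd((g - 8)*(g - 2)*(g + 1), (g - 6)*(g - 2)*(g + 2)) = g - 2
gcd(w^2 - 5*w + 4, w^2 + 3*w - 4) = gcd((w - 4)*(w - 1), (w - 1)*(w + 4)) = w - 1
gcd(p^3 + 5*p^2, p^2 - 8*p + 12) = 1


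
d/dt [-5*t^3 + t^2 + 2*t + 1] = -15*t^2 + 2*t + 2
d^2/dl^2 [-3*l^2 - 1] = -6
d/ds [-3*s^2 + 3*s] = 3 - 6*s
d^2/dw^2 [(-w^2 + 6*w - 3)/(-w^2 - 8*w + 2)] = 2*(-14*w^3 + 15*w^2 + 36*w + 106)/(w^6 + 24*w^5 + 186*w^4 + 416*w^3 - 372*w^2 + 96*w - 8)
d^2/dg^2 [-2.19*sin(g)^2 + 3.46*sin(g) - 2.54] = -3.46*sin(g) - 4.38*cos(2*g)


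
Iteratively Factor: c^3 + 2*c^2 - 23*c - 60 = (c + 3)*(c^2 - c - 20) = (c + 3)*(c + 4)*(c - 5)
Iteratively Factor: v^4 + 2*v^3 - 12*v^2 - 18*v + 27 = (v - 3)*(v^3 + 5*v^2 + 3*v - 9) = (v - 3)*(v + 3)*(v^2 + 2*v - 3) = (v - 3)*(v + 3)^2*(v - 1)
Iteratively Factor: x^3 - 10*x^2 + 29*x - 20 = (x - 5)*(x^2 - 5*x + 4) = (x - 5)*(x - 1)*(x - 4)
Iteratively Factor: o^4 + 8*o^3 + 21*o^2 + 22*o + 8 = (o + 4)*(o^3 + 4*o^2 + 5*o + 2) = (o + 1)*(o + 4)*(o^2 + 3*o + 2) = (o + 1)*(o + 2)*(o + 4)*(o + 1)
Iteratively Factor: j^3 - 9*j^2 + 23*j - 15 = (j - 3)*(j^2 - 6*j + 5) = (j - 5)*(j - 3)*(j - 1)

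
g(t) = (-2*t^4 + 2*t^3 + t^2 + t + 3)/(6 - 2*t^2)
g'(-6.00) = -12.81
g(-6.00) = 45.32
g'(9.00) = 17.03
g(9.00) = 74.17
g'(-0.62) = 0.58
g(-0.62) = 0.38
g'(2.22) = 3.74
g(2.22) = 4.29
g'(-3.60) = -7.20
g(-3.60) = 20.93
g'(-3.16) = -5.61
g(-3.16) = 18.09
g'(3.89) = 6.89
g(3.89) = 13.11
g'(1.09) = 1.66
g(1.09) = 1.39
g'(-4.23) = -8.90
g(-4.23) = 26.02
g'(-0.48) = 0.26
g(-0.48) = 0.44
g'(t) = 4*t*(-2*t^4 + 2*t^3 + t^2 + t + 3)/(6 - 2*t^2)^2 + (-8*t^3 + 6*t^2 + 2*t + 1)/(6 - 2*t^2)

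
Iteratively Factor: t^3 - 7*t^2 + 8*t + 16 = (t - 4)*(t^2 - 3*t - 4) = (t - 4)^2*(t + 1)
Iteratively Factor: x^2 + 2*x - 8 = (x - 2)*(x + 4)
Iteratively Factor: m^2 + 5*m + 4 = (m + 1)*(m + 4)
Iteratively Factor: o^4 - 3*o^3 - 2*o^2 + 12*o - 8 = (o - 2)*(o^3 - o^2 - 4*o + 4) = (o - 2)*(o + 2)*(o^2 - 3*o + 2) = (o - 2)*(o - 1)*(o + 2)*(o - 2)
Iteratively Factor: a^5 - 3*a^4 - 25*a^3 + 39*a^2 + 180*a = (a - 5)*(a^4 + 2*a^3 - 15*a^2 - 36*a) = a*(a - 5)*(a^3 + 2*a^2 - 15*a - 36) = a*(a - 5)*(a + 3)*(a^2 - a - 12) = a*(a - 5)*(a + 3)^2*(a - 4)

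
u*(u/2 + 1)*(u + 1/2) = u^3/2 + 5*u^2/4 + u/2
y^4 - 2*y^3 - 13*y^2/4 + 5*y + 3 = (y - 2)^2*(y + 1/2)*(y + 3/2)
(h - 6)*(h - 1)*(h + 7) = h^3 - 43*h + 42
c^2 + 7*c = c*(c + 7)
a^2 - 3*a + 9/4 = (a - 3/2)^2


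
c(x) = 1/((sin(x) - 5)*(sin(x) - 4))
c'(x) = -cos(x)/((sin(x) - 5)*(sin(x) - 4)^2) - cos(x)/((sin(x) - 5)^2*(sin(x) - 4))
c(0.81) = 0.07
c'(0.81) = 0.03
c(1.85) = 0.08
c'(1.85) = -0.01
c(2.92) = 0.06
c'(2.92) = -0.03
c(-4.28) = 0.08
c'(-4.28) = -0.02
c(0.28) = 0.06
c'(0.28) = 0.03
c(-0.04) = 0.05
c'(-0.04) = 0.02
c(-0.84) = 0.04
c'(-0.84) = 0.01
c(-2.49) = 0.04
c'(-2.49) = -0.01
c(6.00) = 0.04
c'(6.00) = 0.02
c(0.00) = 0.05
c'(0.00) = 0.02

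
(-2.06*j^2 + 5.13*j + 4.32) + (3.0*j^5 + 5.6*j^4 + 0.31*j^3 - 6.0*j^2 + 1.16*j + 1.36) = 3.0*j^5 + 5.6*j^4 + 0.31*j^3 - 8.06*j^2 + 6.29*j + 5.68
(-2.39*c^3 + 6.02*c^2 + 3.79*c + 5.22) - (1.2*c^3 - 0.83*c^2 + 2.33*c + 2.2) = -3.59*c^3 + 6.85*c^2 + 1.46*c + 3.02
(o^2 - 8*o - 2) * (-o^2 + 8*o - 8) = -o^4 + 16*o^3 - 70*o^2 + 48*o + 16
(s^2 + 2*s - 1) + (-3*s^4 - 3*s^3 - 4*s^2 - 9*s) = -3*s^4 - 3*s^3 - 3*s^2 - 7*s - 1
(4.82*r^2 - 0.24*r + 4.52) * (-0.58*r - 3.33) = -2.7956*r^3 - 15.9114*r^2 - 1.8224*r - 15.0516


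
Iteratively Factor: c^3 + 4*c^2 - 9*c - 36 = (c + 3)*(c^2 + c - 12) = (c - 3)*(c + 3)*(c + 4)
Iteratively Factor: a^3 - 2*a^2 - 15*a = (a)*(a^2 - 2*a - 15) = a*(a - 5)*(a + 3)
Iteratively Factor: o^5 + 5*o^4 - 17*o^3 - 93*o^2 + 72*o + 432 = (o + 3)*(o^4 + 2*o^3 - 23*o^2 - 24*o + 144) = (o - 3)*(o + 3)*(o^3 + 5*o^2 - 8*o - 48) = (o - 3)*(o + 3)*(o + 4)*(o^2 + o - 12) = (o - 3)^2*(o + 3)*(o + 4)*(o + 4)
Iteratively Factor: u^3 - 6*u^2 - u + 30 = (u + 2)*(u^2 - 8*u + 15) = (u - 3)*(u + 2)*(u - 5)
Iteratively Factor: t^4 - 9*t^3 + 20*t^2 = (t)*(t^3 - 9*t^2 + 20*t) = t*(t - 4)*(t^2 - 5*t) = t^2*(t - 4)*(t - 5)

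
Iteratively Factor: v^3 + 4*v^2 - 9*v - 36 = (v + 4)*(v^2 - 9) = (v - 3)*(v + 4)*(v + 3)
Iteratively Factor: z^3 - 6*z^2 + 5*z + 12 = (z + 1)*(z^2 - 7*z + 12) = (z - 3)*(z + 1)*(z - 4)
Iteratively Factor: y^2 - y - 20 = (y + 4)*(y - 5)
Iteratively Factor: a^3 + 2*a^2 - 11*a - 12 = (a - 3)*(a^2 + 5*a + 4) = (a - 3)*(a + 1)*(a + 4)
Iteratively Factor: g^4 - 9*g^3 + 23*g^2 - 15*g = (g)*(g^3 - 9*g^2 + 23*g - 15) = g*(g - 3)*(g^2 - 6*g + 5) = g*(g - 5)*(g - 3)*(g - 1)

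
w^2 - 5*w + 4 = (w - 4)*(w - 1)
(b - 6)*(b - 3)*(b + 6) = b^3 - 3*b^2 - 36*b + 108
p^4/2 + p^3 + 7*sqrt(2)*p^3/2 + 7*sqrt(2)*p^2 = p^2*(p/2 + 1)*(p + 7*sqrt(2))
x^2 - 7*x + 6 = (x - 6)*(x - 1)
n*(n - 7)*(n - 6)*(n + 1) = n^4 - 12*n^3 + 29*n^2 + 42*n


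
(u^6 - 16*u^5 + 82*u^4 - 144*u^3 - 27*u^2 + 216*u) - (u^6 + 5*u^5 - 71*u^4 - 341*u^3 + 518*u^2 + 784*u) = -21*u^5 + 153*u^4 + 197*u^3 - 545*u^2 - 568*u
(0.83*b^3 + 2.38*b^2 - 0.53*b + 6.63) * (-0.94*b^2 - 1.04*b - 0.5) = -0.7802*b^5 - 3.1004*b^4 - 2.392*b^3 - 6.871*b^2 - 6.6302*b - 3.315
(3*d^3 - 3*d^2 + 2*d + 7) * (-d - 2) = -3*d^4 - 3*d^3 + 4*d^2 - 11*d - 14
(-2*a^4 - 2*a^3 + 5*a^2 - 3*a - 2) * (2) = -4*a^4 - 4*a^3 + 10*a^2 - 6*a - 4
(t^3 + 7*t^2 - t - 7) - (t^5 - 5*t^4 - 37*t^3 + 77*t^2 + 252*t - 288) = -t^5 + 5*t^4 + 38*t^3 - 70*t^2 - 253*t + 281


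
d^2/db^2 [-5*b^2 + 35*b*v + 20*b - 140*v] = -10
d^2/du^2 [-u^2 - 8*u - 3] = -2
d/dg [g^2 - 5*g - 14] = 2*g - 5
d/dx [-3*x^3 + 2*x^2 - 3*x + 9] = -9*x^2 + 4*x - 3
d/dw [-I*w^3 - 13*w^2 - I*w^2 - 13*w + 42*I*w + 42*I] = -3*I*w^2 - 26*w - 2*I*w - 13 + 42*I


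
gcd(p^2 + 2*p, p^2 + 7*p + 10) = p + 2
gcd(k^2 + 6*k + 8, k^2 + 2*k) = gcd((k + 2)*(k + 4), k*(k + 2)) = k + 2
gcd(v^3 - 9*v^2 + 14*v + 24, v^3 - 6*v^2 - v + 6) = v^2 - 5*v - 6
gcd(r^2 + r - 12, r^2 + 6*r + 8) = r + 4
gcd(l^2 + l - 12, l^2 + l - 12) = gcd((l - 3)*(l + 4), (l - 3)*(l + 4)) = l^2 + l - 12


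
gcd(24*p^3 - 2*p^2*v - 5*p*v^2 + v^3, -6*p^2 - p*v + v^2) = 6*p^2 + p*v - v^2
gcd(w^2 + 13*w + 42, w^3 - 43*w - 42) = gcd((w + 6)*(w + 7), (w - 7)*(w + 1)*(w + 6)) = w + 6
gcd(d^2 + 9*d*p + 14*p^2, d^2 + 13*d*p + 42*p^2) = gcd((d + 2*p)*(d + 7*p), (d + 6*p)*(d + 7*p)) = d + 7*p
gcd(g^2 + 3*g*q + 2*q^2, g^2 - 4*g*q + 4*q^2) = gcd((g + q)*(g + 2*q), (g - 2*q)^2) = 1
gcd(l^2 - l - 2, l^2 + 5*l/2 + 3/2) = l + 1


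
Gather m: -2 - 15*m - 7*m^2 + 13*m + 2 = -7*m^2 - 2*m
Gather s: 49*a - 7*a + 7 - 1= 42*a + 6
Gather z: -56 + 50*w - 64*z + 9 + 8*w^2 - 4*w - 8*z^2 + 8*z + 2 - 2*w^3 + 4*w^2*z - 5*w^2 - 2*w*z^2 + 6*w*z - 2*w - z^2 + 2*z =-2*w^3 + 3*w^2 + 44*w + z^2*(-2*w - 9) + z*(4*w^2 + 6*w - 54) - 45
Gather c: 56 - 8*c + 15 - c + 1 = 72 - 9*c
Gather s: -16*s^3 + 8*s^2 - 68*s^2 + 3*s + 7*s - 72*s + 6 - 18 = -16*s^3 - 60*s^2 - 62*s - 12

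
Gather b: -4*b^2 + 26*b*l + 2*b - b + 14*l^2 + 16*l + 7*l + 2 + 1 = -4*b^2 + b*(26*l + 1) + 14*l^2 + 23*l + 3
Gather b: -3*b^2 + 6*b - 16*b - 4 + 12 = -3*b^2 - 10*b + 8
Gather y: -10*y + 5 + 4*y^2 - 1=4*y^2 - 10*y + 4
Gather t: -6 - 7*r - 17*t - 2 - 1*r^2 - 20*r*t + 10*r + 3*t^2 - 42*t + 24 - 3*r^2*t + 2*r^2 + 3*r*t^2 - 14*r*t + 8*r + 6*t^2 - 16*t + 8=r^2 + 11*r + t^2*(3*r + 9) + t*(-3*r^2 - 34*r - 75) + 24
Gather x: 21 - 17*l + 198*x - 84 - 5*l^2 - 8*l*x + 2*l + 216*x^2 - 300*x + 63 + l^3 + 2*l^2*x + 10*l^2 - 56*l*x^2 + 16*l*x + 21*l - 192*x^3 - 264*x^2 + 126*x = l^3 + 5*l^2 + 6*l - 192*x^3 + x^2*(-56*l - 48) + x*(2*l^2 + 8*l + 24)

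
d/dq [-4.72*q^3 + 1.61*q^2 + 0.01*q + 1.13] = -14.16*q^2 + 3.22*q + 0.01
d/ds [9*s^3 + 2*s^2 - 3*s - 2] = 27*s^2 + 4*s - 3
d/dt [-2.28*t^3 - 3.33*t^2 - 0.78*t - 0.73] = -6.84*t^2 - 6.66*t - 0.78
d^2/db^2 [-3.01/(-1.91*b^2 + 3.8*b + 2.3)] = (21.961562*b^2 - 43.69316*b - 3.01*(3.82*b - 3.8)*(7.64*b - 7.6) - 26.44586)/(-1.91*b^2 + 3.8*b + 2.3)^3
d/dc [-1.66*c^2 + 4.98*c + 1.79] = 4.98 - 3.32*c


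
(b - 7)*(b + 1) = b^2 - 6*b - 7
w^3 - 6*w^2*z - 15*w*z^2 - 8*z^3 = (w - 8*z)*(w + z)^2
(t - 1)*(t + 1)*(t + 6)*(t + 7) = t^4 + 13*t^3 + 41*t^2 - 13*t - 42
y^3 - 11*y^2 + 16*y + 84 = (y - 7)*(y - 6)*(y + 2)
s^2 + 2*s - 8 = (s - 2)*(s + 4)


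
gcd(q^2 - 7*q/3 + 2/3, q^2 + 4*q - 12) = q - 2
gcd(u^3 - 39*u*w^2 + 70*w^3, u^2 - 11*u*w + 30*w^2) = u - 5*w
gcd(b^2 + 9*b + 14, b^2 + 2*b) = b + 2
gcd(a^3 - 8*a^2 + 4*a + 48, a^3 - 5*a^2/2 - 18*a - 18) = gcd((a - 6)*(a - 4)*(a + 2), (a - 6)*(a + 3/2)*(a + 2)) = a^2 - 4*a - 12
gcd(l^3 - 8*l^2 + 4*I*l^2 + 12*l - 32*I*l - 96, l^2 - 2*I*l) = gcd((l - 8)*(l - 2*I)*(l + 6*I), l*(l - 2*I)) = l - 2*I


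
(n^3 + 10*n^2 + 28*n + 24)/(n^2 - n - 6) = (n^2 + 8*n + 12)/(n - 3)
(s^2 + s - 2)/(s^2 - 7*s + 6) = (s + 2)/(s - 6)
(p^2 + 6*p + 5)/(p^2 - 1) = (p + 5)/(p - 1)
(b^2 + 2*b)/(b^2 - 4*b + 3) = b*(b + 2)/(b^2 - 4*b + 3)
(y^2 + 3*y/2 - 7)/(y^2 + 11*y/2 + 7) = (y - 2)/(y + 2)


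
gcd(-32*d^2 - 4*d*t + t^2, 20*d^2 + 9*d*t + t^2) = 4*d + t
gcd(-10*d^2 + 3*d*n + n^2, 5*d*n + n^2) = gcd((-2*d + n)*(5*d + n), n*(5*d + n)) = 5*d + n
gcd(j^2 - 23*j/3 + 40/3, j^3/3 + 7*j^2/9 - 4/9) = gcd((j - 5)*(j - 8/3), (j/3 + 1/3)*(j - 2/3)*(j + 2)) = 1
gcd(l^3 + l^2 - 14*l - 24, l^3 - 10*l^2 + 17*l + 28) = l - 4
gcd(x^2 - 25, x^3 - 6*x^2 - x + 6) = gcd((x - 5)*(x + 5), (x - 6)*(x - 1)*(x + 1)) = 1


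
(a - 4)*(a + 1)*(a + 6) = a^3 + 3*a^2 - 22*a - 24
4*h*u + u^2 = u*(4*h + u)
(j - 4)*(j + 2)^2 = j^3 - 12*j - 16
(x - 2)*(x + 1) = x^2 - x - 2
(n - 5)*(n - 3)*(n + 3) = n^3 - 5*n^2 - 9*n + 45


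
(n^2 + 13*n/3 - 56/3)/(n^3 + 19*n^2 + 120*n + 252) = (n - 8/3)/(n^2 + 12*n + 36)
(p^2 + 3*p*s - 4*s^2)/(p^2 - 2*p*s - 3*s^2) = (-p^2 - 3*p*s + 4*s^2)/(-p^2 + 2*p*s + 3*s^2)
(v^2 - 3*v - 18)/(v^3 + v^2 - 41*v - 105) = (v - 6)/(v^2 - 2*v - 35)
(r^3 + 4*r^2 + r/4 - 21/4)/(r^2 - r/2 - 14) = (2*r^2 + r - 3)/(2*(r - 4))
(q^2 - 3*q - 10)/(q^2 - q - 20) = (q + 2)/(q + 4)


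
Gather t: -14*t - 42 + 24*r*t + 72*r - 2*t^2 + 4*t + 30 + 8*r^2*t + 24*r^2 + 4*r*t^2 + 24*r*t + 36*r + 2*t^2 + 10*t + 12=24*r^2 + 4*r*t^2 + 108*r + t*(8*r^2 + 48*r)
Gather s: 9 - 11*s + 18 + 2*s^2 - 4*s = 2*s^2 - 15*s + 27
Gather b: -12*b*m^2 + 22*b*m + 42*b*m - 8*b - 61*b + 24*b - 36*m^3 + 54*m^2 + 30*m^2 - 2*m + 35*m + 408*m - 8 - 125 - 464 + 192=b*(-12*m^2 + 64*m - 45) - 36*m^3 + 84*m^2 + 441*m - 405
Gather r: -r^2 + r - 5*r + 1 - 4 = -r^2 - 4*r - 3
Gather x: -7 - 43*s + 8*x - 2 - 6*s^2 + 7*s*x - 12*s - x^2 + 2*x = -6*s^2 - 55*s - x^2 + x*(7*s + 10) - 9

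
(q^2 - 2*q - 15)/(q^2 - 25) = (q + 3)/(q + 5)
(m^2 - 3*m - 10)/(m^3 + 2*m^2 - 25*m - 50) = 1/(m + 5)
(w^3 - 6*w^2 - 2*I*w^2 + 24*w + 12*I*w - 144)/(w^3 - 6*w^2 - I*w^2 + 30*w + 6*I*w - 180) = (w + 4*I)/(w + 5*I)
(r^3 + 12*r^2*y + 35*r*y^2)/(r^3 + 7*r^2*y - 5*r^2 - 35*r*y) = (r + 5*y)/(r - 5)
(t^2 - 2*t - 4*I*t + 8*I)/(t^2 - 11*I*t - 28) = (t - 2)/(t - 7*I)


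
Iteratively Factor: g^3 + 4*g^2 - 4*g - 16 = (g + 4)*(g^2 - 4) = (g - 2)*(g + 4)*(g + 2)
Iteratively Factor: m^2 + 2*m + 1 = (m + 1)*(m + 1)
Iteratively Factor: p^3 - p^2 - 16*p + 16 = (p - 4)*(p^2 + 3*p - 4) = (p - 4)*(p - 1)*(p + 4)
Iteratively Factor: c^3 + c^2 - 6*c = (c + 3)*(c^2 - 2*c) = c*(c + 3)*(c - 2)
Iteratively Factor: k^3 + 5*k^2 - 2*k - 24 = (k + 4)*(k^2 + k - 6) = (k + 3)*(k + 4)*(k - 2)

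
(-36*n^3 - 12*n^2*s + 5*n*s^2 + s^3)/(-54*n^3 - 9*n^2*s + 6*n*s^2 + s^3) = (2*n + s)/(3*n + s)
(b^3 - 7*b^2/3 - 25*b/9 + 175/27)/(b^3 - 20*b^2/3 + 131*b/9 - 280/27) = (3*b + 5)/(3*b - 8)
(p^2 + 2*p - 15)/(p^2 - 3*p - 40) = (p - 3)/(p - 8)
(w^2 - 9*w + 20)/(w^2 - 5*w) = (w - 4)/w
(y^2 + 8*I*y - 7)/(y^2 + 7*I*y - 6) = (y + 7*I)/(y + 6*I)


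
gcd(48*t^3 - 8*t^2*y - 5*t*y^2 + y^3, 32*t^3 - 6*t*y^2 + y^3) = 16*t^2 - 8*t*y + y^2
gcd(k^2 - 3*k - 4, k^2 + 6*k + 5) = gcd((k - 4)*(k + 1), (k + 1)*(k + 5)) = k + 1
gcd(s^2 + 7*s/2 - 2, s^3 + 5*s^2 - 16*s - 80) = s + 4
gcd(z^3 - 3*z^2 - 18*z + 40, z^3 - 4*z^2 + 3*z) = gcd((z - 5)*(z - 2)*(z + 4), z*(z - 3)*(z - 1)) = 1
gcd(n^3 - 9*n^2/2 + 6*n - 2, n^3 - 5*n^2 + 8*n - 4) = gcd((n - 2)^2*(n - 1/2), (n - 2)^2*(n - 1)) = n^2 - 4*n + 4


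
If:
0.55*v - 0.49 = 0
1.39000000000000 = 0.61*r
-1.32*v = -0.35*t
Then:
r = 2.28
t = 3.36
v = 0.89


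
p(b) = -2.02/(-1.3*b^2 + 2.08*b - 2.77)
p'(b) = -2.02*(2.6*b - 2.08)/(-1.3*b^2 + 2.08*b - 2.77)^2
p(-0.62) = 0.44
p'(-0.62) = 0.36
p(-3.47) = 0.08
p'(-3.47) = 0.03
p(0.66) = 1.03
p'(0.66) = 0.19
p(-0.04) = 0.71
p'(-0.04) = 0.54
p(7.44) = 0.03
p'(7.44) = -0.01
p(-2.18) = 0.15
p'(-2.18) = 0.09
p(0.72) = 1.04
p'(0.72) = 0.11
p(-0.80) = 0.38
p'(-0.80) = 0.30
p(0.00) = 0.73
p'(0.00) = 0.55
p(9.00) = 0.02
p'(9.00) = -0.01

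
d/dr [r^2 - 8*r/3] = 2*r - 8/3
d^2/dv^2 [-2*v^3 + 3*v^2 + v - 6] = 6 - 12*v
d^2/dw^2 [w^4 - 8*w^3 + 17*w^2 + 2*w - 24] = 12*w^2 - 48*w + 34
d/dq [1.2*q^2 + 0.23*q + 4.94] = 2.4*q + 0.23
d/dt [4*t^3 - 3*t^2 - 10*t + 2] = 12*t^2 - 6*t - 10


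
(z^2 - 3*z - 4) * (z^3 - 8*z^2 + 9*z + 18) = z^5 - 11*z^4 + 29*z^3 + 23*z^2 - 90*z - 72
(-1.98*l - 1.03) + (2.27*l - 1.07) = 0.29*l - 2.1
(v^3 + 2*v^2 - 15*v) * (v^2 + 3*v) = v^5 + 5*v^4 - 9*v^3 - 45*v^2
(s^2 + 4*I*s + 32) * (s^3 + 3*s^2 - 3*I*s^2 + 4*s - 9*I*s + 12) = s^5 + 3*s^4 + I*s^4 + 48*s^3 + 3*I*s^3 + 144*s^2 - 80*I*s^2 + 128*s - 240*I*s + 384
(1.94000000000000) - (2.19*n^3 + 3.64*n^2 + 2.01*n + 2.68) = -2.19*n^3 - 3.64*n^2 - 2.01*n - 0.74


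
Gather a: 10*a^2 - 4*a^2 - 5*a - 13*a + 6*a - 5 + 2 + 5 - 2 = 6*a^2 - 12*a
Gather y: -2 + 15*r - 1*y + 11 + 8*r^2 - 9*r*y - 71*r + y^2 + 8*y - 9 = 8*r^2 - 56*r + y^2 + y*(7 - 9*r)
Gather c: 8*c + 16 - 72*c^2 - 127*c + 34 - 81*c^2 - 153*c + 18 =-153*c^2 - 272*c + 68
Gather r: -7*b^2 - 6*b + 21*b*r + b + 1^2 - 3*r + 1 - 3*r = -7*b^2 - 5*b + r*(21*b - 6) + 2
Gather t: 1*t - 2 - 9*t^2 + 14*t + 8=-9*t^2 + 15*t + 6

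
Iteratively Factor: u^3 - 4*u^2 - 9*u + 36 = (u - 3)*(u^2 - u - 12) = (u - 4)*(u - 3)*(u + 3)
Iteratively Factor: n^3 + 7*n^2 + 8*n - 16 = (n + 4)*(n^2 + 3*n - 4) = (n - 1)*(n + 4)*(n + 4)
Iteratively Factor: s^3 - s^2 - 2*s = (s)*(s^2 - s - 2) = s*(s - 2)*(s + 1)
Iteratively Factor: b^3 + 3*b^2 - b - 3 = (b + 3)*(b^2 - 1) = (b - 1)*(b + 3)*(b + 1)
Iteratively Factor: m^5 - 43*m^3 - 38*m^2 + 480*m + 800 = (m + 4)*(m^4 - 4*m^3 - 27*m^2 + 70*m + 200) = (m - 5)*(m + 4)*(m^3 + m^2 - 22*m - 40) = (m - 5)*(m + 2)*(m + 4)*(m^2 - m - 20) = (m - 5)^2*(m + 2)*(m + 4)*(m + 4)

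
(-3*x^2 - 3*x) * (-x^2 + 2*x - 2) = 3*x^4 - 3*x^3 + 6*x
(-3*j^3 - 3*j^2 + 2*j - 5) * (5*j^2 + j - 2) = -15*j^5 - 18*j^4 + 13*j^3 - 17*j^2 - 9*j + 10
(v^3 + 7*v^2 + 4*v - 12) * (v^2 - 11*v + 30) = v^5 - 4*v^4 - 43*v^3 + 154*v^2 + 252*v - 360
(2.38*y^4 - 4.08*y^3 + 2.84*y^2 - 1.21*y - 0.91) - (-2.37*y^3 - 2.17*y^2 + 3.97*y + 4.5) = 2.38*y^4 - 1.71*y^3 + 5.01*y^2 - 5.18*y - 5.41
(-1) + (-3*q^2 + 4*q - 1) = -3*q^2 + 4*q - 2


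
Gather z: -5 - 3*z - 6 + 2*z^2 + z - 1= 2*z^2 - 2*z - 12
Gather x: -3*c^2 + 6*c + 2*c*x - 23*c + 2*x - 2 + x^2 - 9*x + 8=-3*c^2 - 17*c + x^2 + x*(2*c - 7) + 6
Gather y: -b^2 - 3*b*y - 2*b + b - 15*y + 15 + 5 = -b^2 - b + y*(-3*b - 15) + 20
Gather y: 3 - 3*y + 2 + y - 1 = 4 - 2*y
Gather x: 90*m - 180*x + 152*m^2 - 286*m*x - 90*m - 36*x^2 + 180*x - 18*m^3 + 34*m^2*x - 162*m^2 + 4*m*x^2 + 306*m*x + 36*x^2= -18*m^3 - 10*m^2 + 4*m*x^2 + x*(34*m^2 + 20*m)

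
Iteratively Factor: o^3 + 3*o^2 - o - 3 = (o - 1)*(o^2 + 4*o + 3) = (o - 1)*(o + 3)*(o + 1)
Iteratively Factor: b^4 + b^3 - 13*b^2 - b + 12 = (b - 1)*(b^3 + 2*b^2 - 11*b - 12) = (b - 1)*(b + 4)*(b^2 - 2*b - 3) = (b - 1)*(b + 1)*(b + 4)*(b - 3)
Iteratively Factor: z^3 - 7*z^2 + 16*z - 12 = (z - 2)*(z^2 - 5*z + 6) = (z - 3)*(z - 2)*(z - 2)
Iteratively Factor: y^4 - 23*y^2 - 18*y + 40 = (y - 5)*(y^3 + 5*y^2 + 2*y - 8) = (y - 5)*(y + 2)*(y^2 + 3*y - 4) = (y - 5)*(y + 2)*(y + 4)*(y - 1)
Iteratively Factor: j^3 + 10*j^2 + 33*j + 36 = (j + 4)*(j^2 + 6*j + 9) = (j + 3)*(j + 4)*(j + 3)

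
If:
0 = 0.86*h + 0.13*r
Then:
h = -0.151162790697674*r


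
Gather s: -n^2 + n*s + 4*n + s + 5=-n^2 + 4*n + s*(n + 1) + 5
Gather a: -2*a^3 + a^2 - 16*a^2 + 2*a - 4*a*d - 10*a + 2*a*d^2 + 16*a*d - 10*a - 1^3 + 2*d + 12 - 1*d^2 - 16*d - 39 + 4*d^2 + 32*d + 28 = -2*a^3 - 15*a^2 + a*(2*d^2 + 12*d - 18) + 3*d^2 + 18*d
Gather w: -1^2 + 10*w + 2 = 10*w + 1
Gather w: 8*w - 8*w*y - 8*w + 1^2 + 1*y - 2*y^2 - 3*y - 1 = -8*w*y - 2*y^2 - 2*y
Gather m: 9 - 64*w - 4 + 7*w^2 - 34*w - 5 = 7*w^2 - 98*w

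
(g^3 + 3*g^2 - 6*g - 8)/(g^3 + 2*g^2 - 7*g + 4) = (g^2 - g - 2)/(g^2 - 2*g + 1)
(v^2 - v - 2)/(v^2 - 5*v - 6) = (v - 2)/(v - 6)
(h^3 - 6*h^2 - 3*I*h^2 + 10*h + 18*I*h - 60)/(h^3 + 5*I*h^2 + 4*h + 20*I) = (h^2 - h*(6 + 5*I) + 30*I)/(h^2 + 3*I*h + 10)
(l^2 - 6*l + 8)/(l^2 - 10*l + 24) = (l - 2)/(l - 6)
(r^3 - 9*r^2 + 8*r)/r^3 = 1 - 9/r + 8/r^2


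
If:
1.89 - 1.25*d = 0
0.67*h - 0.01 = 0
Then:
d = 1.51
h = 0.01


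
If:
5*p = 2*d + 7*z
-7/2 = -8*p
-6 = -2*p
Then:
No Solution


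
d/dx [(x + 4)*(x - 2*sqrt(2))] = 2*x - 2*sqrt(2) + 4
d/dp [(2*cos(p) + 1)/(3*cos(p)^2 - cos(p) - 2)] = (-6*sin(p)^2 + 6*cos(p) + 9)*sin(p)/(-3*cos(p)^2 + cos(p) + 2)^2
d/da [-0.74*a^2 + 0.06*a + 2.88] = 0.06 - 1.48*a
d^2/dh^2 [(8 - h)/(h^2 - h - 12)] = 2*((h - 8)*(2*h - 1)^2 + 3*(h - 3)*(-h^2 + h + 12))/(-h^2 + h + 12)^3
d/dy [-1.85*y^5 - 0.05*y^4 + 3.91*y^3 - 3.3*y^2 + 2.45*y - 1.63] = -9.25*y^4 - 0.2*y^3 + 11.73*y^2 - 6.6*y + 2.45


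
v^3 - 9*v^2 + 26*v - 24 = (v - 4)*(v - 3)*(v - 2)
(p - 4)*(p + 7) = p^2 + 3*p - 28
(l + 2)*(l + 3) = l^2 + 5*l + 6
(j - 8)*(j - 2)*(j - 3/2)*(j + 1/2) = j^4 - 11*j^3 + 101*j^2/4 - 17*j/2 - 12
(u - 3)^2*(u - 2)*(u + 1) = u^4 - 7*u^3 + 13*u^2 + 3*u - 18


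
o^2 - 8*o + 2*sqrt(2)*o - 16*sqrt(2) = (o - 8)*(o + 2*sqrt(2))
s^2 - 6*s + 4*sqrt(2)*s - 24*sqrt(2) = (s - 6)*(s + 4*sqrt(2))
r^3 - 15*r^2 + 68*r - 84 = (r - 7)*(r - 6)*(r - 2)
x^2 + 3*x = x*(x + 3)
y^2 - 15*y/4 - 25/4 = (y - 5)*(y + 5/4)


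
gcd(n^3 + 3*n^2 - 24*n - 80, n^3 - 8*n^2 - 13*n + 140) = n^2 - n - 20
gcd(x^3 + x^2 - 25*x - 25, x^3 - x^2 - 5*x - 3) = x + 1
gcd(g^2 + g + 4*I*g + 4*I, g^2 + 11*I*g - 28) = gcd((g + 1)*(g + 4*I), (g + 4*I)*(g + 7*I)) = g + 4*I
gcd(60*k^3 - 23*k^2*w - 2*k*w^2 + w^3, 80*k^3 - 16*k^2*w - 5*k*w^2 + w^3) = -4*k + w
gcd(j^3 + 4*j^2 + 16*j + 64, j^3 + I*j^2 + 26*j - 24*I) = j - 4*I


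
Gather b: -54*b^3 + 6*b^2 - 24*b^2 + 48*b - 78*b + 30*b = -54*b^3 - 18*b^2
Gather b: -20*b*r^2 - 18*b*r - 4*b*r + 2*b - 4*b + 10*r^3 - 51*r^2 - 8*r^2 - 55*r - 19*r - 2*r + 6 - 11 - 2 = b*(-20*r^2 - 22*r - 2) + 10*r^3 - 59*r^2 - 76*r - 7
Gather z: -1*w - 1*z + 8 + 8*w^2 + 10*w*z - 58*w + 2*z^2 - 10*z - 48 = 8*w^2 - 59*w + 2*z^2 + z*(10*w - 11) - 40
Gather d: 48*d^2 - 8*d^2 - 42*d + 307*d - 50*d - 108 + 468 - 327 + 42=40*d^2 + 215*d + 75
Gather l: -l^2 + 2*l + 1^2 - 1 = -l^2 + 2*l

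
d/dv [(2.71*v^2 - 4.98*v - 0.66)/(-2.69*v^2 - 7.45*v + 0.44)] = (-33.5857*v^2 - 1.166*v - 7.1082)/(7.2361*v^4 + 40.081*v^3 + 53.1353*v^2 - 6.556*v + 0.1936)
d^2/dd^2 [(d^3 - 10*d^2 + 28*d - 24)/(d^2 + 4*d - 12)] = 192/(d^3 + 18*d^2 + 108*d + 216)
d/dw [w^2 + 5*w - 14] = 2*w + 5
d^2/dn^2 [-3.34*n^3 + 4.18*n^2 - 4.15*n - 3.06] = 8.36 - 20.04*n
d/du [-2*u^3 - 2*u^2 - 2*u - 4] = -6*u^2 - 4*u - 2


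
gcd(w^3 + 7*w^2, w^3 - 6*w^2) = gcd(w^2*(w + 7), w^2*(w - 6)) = w^2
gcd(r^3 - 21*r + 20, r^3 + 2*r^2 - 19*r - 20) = r^2 + r - 20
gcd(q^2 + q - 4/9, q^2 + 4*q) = 1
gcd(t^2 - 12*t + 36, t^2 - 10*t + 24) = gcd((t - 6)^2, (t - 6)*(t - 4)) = t - 6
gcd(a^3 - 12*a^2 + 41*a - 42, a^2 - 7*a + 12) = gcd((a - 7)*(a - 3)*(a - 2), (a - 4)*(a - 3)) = a - 3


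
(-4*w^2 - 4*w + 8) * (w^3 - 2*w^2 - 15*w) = -4*w^5 + 4*w^4 + 76*w^3 + 44*w^2 - 120*w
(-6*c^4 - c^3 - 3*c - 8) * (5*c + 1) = -30*c^5 - 11*c^4 - c^3 - 15*c^2 - 43*c - 8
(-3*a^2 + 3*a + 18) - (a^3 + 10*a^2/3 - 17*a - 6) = -a^3 - 19*a^2/3 + 20*a + 24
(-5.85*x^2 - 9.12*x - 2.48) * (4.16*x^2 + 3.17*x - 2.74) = -24.336*x^4 - 56.4837*x^3 - 23.1982*x^2 + 17.1272*x + 6.7952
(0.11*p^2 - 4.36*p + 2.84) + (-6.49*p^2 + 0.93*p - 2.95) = -6.38*p^2 - 3.43*p - 0.11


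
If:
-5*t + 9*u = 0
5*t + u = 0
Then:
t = 0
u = 0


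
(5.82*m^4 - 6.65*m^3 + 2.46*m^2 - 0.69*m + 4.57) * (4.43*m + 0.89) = 25.7826*m^5 - 24.2797*m^4 + 4.9793*m^3 - 0.8673*m^2 + 19.631*m + 4.0673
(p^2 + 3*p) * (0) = 0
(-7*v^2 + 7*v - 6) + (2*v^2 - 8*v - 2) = -5*v^2 - v - 8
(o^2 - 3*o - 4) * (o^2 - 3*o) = o^4 - 6*o^3 + 5*o^2 + 12*o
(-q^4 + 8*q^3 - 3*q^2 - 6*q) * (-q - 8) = q^5 - 61*q^3 + 30*q^2 + 48*q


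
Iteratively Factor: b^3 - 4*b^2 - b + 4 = (b - 1)*(b^2 - 3*b - 4) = (b - 1)*(b + 1)*(b - 4)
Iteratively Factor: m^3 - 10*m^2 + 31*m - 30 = (m - 3)*(m^2 - 7*m + 10) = (m - 5)*(m - 3)*(m - 2)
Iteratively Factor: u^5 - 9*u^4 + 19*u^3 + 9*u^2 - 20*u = (u - 1)*(u^4 - 8*u^3 + 11*u^2 + 20*u) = (u - 5)*(u - 1)*(u^3 - 3*u^2 - 4*u) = u*(u - 5)*(u - 1)*(u^2 - 3*u - 4) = u*(u - 5)*(u - 4)*(u - 1)*(u + 1)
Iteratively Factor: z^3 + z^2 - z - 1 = (z + 1)*(z^2 - 1) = (z + 1)^2*(z - 1)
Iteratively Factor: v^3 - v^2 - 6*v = (v)*(v^2 - v - 6) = v*(v - 3)*(v + 2)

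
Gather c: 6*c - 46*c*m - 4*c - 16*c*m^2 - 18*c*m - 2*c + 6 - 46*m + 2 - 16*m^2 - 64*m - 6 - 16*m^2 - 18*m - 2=c*(-16*m^2 - 64*m) - 32*m^2 - 128*m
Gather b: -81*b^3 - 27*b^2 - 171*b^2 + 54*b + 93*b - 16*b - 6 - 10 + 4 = -81*b^3 - 198*b^2 + 131*b - 12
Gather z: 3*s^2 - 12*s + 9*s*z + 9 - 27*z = 3*s^2 - 12*s + z*(9*s - 27) + 9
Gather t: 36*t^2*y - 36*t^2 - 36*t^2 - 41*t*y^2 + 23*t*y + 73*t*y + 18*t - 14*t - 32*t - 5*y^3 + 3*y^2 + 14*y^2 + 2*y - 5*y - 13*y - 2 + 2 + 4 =t^2*(36*y - 72) + t*(-41*y^2 + 96*y - 28) - 5*y^3 + 17*y^2 - 16*y + 4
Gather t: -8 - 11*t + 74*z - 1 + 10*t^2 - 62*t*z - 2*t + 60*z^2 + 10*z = 10*t^2 + t*(-62*z - 13) + 60*z^2 + 84*z - 9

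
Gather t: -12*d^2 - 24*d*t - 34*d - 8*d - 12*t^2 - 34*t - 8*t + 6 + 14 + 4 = -12*d^2 - 42*d - 12*t^2 + t*(-24*d - 42) + 24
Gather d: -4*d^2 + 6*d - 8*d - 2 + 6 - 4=-4*d^2 - 2*d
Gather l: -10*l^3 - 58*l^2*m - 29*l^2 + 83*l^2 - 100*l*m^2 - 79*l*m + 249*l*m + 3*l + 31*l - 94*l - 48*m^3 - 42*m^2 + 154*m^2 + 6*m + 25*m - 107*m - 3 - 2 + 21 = -10*l^3 + l^2*(54 - 58*m) + l*(-100*m^2 + 170*m - 60) - 48*m^3 + 112*m^2 - 76*m + 16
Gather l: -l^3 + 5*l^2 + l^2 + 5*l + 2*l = -l^3 + 6*l^2 + 7*l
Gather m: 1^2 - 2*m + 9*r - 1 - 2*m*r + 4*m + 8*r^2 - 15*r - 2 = m*(2 - 2*r) + 8*r^2 - 6*r - 2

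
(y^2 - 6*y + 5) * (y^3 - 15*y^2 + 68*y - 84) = y^5 - 21*y^4 + 163*y^3 - 567*y^2 + 844*y - 420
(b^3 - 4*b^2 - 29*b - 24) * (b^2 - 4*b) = b^5 - 8*b^4 - 13*b^3 + 92*b^2 + 96*b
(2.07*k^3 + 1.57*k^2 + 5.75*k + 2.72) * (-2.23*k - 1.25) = -4.6161*k^4 - 6.0886*k^3 - 14.785*k^2 - 13.2531*k - 3.4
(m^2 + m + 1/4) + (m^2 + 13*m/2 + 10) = 2*m^2 + 15*m/2 + 41/4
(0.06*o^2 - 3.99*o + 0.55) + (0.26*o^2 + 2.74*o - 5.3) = 0.32*o^2 - 1.25*o - 4.75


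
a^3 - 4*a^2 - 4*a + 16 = (a - 4)*(a - 2)*(a + 2)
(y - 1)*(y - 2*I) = y^2 - y - 2*I*y + 2*I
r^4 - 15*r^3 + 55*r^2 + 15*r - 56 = (r - 8)*(r - 7)*(r - 1)*(r + 1)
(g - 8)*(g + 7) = g^2 - g - 56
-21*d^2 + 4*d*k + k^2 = (-3*d + k)*(7*d + k)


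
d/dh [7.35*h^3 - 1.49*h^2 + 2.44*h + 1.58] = 22.05*h^2 - 2.98*h + 2.44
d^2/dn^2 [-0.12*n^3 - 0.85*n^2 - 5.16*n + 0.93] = -0.72*n - 1.7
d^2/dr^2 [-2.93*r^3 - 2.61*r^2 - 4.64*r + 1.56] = -17.58*r - 5.22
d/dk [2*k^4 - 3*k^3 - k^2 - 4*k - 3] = 8*k^3 - 9*k^2 - 2*k - 4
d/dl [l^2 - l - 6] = 2*l - 1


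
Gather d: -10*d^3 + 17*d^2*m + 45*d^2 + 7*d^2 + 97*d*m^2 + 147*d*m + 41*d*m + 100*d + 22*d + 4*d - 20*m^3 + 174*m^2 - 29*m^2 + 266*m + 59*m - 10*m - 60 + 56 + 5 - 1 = -10*d^3 + d^2*(17*m + 52) + d*(97*m^2 + 188*m + 126) - 20*m^3 + 145*m^2 + 315*m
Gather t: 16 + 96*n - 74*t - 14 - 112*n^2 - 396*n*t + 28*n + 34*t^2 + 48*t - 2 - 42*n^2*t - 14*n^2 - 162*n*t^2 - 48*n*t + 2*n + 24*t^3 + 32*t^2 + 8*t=-126*n^2 + 126*n + 24*t^3 + t^2*(66 - 162*n) + t*(-42*n^2 - 444*n - 18)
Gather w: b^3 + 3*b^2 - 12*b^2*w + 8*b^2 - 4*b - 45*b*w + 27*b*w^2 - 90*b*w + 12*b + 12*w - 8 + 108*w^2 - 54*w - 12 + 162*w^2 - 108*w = b^3 + 11*b^2 + 8*b + w^2*(27*b + 270) + w*(-12*b^2 - 135*b - 150) - 20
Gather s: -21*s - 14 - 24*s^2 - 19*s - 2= -24*s^2 - 40*s - 16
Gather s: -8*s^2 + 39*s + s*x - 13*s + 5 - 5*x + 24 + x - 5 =-8*s^2 + s*(x + 26) - 4*x + 24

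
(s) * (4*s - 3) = 4*s^2 - 3*s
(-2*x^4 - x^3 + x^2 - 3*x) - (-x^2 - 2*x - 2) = -2*x^4 - x^3 + 2*x^2 - x + 2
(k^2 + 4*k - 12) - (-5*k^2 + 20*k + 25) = 6*k^2 - 16*k - 37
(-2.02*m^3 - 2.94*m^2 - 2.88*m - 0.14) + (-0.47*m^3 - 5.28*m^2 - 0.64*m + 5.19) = -2.49*m^3 - 8.22*m^2 - 3.52*m + 5.05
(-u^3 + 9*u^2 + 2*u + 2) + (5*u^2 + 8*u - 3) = -u^3 + 14*u^2 + 10*u - 1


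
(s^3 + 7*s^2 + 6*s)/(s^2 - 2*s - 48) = s*(s + 1)/(s - 8)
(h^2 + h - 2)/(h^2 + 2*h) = (h - 1)/h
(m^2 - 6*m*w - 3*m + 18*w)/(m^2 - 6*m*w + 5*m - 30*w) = (m - 3)/(m + 5)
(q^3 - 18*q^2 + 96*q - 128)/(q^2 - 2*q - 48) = (q^2 - 10*q + 16)/(q + 6)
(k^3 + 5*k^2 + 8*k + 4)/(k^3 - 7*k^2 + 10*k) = (k^3 + 5*k^2 + 8*k + 4)/(k*(k^2 - 7*k + 10))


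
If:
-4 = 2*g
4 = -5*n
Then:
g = -2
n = -4/5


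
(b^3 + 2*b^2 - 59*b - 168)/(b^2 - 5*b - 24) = b + 7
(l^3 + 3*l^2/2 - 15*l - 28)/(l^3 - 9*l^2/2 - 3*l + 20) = (2*l + 7)/(2*l - 5)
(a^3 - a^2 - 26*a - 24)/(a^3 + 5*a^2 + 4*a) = (a - 6)/a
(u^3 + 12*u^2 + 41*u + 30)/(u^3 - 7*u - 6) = (u^2 + 11*u + 30)/(u^2 - u - 6)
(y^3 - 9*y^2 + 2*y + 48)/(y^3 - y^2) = (y^3 - 9*y^2 + 2*y + 48)/(y^2*(y - 1))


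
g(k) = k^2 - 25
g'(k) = 2*k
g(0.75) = -24.44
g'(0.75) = 1.50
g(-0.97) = -24.06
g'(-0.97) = -1.94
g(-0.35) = -24.88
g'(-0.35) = -0.70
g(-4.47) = -5.02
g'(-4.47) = -8.94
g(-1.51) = -22.72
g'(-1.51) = -3.02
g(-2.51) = -18.70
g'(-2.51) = -5.02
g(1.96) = -21.16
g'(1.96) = 3.92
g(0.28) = -24.92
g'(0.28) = 0.56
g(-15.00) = 200.00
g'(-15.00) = -30.00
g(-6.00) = 11.00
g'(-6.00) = -12.00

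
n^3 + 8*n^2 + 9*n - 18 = (n - 1)*(n + 3)*(n + 6)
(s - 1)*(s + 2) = s^2 + s - 2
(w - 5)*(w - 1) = w^2 - 6*w + 5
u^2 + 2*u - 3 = (u - 1)*(u + 3)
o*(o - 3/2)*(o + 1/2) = o^3 - o^2 - 3*o/4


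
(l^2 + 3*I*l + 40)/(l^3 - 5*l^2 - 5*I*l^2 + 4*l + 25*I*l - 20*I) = (l + 8*I)/(l^2 - 5*l + 4)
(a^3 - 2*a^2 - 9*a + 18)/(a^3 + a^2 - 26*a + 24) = (a^3 - 2*a^2 - 9*a + 18)/(a^3 + a^2 - 26*a + 24)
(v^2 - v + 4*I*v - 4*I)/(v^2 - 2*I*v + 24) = (v - 1)/(v - 6*I)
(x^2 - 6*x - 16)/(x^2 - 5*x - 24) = (x + 2)/(x + 3)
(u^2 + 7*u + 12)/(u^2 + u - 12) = (u + 3)/(u - 3)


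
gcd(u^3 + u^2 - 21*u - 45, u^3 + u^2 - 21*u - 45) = u^3 + u^2 - 21*u - 45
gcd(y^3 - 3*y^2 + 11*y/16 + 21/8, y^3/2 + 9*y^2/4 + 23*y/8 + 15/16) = 1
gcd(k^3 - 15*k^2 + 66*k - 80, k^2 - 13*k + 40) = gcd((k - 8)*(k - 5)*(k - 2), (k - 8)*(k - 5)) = k^2 - 13*k + 40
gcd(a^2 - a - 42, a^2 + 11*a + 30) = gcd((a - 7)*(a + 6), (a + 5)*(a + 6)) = a + 6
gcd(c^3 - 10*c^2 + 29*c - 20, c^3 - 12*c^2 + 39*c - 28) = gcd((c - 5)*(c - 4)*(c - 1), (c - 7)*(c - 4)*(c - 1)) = c^2 - 5*c + 4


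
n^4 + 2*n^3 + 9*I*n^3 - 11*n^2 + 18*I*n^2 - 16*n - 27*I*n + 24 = (n + 3)*(n + 8*I)*(-I*n + 1)*(I*n - I)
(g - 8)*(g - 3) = g^2 - 11*g + 24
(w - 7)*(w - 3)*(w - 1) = w^3 - 11*w^2 + 31*w - 21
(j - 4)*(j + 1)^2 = j^3 - 2*j^2 - 7*j - 4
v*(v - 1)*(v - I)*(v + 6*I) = v^4 - v^3 + 5*I*v^3 + 6*v^2 - 5*I*v^2 - 6*v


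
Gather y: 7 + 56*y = 56*y + 7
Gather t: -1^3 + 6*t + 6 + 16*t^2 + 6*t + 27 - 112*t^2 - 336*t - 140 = -96*t^2 - 324*t - 108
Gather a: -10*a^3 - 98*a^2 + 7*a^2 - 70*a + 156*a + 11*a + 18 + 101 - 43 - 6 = -10*a^3 - 91*a^2 + 97*a + 70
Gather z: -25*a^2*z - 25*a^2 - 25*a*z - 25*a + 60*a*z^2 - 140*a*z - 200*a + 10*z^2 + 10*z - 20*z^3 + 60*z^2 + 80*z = -25*a^2 - 225*a - 20*z^3 + z^2*(60*a + 70) + z*(-25*a^2 - 165*a + 90)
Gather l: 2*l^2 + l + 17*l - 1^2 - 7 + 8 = 2*l^2 + 18*l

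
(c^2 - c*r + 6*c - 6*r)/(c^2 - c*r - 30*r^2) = (-c^2 + c*r - 6*c + 6*r)/(-c^2 + c*r + 30*r^2)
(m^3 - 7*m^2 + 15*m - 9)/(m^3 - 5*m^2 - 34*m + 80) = (m^3 - 7*m^2 + 15*m - 9)/(m^3 - 5*m^2 - 34*m + 80)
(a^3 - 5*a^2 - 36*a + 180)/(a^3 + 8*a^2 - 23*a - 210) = (a - 6)/(a + 7)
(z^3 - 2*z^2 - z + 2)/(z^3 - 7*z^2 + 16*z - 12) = (z^2 - 1)/(z^2 - 5*z + 6)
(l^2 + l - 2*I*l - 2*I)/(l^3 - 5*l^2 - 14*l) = (-l^2 - l + 2*I*l + 2*I)/(l*(-l^2 + 5*l + 14))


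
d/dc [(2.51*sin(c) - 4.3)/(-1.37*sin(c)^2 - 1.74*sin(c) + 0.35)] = (3.4387*sin(c)^2 - 11.782*sin(c) - 6.6035)*cos(c)/(1.8769*sin(c)^4 + 4.7676*sin(c)^3 + 2.0686*sin(c)^2 - 1.218*sin(c) + 0.1225)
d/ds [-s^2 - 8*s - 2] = -2*s - 8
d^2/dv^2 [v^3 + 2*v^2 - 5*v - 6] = 6*v + 4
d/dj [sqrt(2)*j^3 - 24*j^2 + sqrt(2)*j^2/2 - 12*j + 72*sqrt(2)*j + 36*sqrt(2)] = 3*sqrt(2)*j^2 - 48*j + sqrt(2)*j - 12 + 72*sqrt(2)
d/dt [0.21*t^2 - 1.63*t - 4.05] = 0.42*t - 1.63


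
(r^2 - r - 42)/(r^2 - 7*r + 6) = (r^2 - r - 42)/(r^2 - 7*r + 6)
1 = 1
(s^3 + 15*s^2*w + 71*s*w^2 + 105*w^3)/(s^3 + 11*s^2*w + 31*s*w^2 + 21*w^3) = (s + 5*w)/(s + w)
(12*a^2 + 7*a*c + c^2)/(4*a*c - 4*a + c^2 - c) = (3*a + c)/(c - 1)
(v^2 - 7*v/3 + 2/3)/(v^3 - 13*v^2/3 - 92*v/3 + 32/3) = (v - 2)/(v^2 - 4*v - 32)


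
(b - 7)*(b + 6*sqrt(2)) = b^2 - 7*b + 6*sqrt(2)*b - 42*sqrt(2)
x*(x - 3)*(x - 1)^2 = x^4 - 5*x^3 + 7*x^2 - 3*x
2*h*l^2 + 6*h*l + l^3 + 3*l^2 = l*(2*h + l)*(l + 3)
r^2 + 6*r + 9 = (r + 3)^2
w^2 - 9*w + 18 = (w - 6)*(w - 3)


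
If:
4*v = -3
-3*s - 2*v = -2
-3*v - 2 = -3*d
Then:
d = -1/12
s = 7/6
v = -3/4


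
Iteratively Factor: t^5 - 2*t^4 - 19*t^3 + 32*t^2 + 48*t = (t + 4)*(t^4 - 6*t^3 + 5*t^2 + 12*t) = (t - 3)*(t + 4)*(t^3 - 3*t^2 - 4*t) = (t - 3)*(t + 1)*(t + 4)*(t^2 - 4*t) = (t - 4)*(t - 3)*(t + 1)*(t + 4)*(t)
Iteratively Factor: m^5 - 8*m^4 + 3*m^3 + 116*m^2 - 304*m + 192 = (m - 3)*(m^4 - 5*m^3 - 12*m^2 + 80*m - 64) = (m - 4)*(m - 3)*(m^3 - m^2 - 16*m + 16) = (m - 4)^2*(m - 3)*(m^2 + 3*m - 4) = (m - 4)^2*(m - 3)*(m - 1)*(m + 4)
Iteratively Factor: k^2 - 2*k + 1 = (k - 1)*(k - 1)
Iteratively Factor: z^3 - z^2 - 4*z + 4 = (z - 2)*(z^2 + z - 2) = (z - 2)*(z - 1)*(z + 2)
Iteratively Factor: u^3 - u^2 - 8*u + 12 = (u + 3)*(u^2 - 4*u + 4) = (u - 2)*(u + 3)*(u - 2)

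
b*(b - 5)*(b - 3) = b^3 - 8*b^2 + 15*b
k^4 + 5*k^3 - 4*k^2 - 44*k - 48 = (k - 3)*(k + 2)^2*(k + 4)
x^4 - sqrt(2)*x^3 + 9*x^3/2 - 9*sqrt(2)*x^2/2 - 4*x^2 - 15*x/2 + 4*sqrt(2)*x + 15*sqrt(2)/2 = (x - 3/2)*(x + 1)*(x + 5)*(x - sqrt(2))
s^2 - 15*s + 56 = (s - 8)*(s - 7)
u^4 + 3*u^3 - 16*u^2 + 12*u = u*(u - 2)*(u - 1)*(u + 6)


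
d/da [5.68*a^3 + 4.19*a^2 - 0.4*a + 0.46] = 17.04*a^2 + 8.38*a - 0.4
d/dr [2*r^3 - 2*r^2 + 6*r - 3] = 6*r^2 - 4*r + 6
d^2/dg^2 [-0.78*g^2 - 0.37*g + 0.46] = -1.56000000000000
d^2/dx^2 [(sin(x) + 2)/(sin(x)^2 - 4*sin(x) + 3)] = (-9*(1 - cos(2*x))^2/4 + 53*sin(x)/4 + 13*sin(3*x)/4 - 39*cos(2*x)/2 + cos(4*x) - 115/2)/((sin(x) - 3)^3*(sin(x) - 1)^2)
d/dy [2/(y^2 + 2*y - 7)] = 4*(-y - 1)/(y^2 + 2*y - 7)^2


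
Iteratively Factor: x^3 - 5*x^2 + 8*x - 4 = (x - 2)*(x^2 - 3*x + 2) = (x - 2)^2*(x - 1)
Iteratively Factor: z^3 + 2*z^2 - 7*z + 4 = (z + 4)*(z^2 - 2*z + 1) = (z - 1)*(z + 4)*(z - 1)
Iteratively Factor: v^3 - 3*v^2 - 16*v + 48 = (v - 4)*(v^2 + v - 12) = (v - 4)*(v - 3)*(v + 4)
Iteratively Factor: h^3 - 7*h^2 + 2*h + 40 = (h - 5)*(h^2 - 2*h - 8) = (h - 5)*(h + 2)*(h - 4)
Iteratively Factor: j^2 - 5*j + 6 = (j - 2)*(j - 3)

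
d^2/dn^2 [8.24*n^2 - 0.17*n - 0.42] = 16.4800000000000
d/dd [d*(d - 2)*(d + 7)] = 3*d^2 + 10*d - 14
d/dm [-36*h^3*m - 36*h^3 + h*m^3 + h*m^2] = h*(-36*h^2 + 3*m^2 + 2*m)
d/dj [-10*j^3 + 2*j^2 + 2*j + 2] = -30*j^2 + 4*j + 2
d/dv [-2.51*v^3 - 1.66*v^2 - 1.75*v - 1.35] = -7.53*v^2 - 3.32*v - 1.75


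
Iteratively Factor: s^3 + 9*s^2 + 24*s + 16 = (s + 4)*(s^2 + 5*s + 4) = (s + 1)*(s + 4)*(s + 4)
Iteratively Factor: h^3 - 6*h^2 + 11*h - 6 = (h - 2)*(h^2 - 4*h + 3) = (h - 2)*(h - 1)*(h - 3)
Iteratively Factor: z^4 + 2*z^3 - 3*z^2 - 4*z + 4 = (z + 2)*(z^3 - 3*z + 2) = (z - 1)*(z + 2)*(z^2 + z - 2) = (z - 1)^2*(z + 2)*(z + 2)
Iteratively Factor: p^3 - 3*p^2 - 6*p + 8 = (p - 1)*(p^2 - 2*p - 8) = (p - 1)*(p + 2)*(p - 4)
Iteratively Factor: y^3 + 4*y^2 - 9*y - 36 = (y - 3)*(y^2 + 7*y + 12) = (y - 3)*(y + 4)*(y + 3)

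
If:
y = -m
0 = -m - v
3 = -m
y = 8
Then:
No Solution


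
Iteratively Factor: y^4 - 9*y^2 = (y)*(y^3 - 9*y) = y*(y - 3)*(y^2 + 3*y) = y^2*(y - 3)*(y + 3)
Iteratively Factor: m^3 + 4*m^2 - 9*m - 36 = (m - 3)*(m^2 + 7*m + 12) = (m - 3)*(m + 3)*(m + 4)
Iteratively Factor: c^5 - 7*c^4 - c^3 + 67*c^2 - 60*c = (c - 4)*(c^4 - 3*c^3 - 13*c^2 + 15*c) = (c - 4)*(c + 3)*(c^3 - 6*c^2 + 5*c) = (c - 5)*(c - 4)*(c + 3)*(c^2 - c) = (c - 5)*(c - 4)*(c - 1)*(c + 3)*(c)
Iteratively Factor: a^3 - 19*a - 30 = (a - 5)*(a^2 + 5*a + 6) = (a - 5)*(a + 2)*(a + 3)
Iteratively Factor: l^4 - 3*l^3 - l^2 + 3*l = (l - 1)*(l^3 - 2*l^2 - 3*l) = (l - 3)*(l - 1)*(l^2 + l) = (l - 3)*(l - 1)*(l + 1)*(l)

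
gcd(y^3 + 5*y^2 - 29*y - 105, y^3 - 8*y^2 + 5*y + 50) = y - 5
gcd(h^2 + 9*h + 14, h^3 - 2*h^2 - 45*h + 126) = h + 7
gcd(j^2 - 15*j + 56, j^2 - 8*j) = j - 8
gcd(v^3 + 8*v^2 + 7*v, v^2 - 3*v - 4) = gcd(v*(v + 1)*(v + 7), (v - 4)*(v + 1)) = v + 1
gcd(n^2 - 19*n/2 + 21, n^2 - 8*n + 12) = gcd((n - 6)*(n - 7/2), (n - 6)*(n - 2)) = n - 6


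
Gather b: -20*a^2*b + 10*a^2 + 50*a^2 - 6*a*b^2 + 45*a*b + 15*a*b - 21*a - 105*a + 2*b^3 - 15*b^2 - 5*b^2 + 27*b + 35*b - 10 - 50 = 60*a^2 - 126*a + 2*b^3 + b^2*(-6*a - 20) + b*(-20*a^2 + 60*a + 62) - 60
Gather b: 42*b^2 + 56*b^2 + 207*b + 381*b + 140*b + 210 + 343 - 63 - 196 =98*b^2 + 728*b + 294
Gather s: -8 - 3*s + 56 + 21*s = 18*s + 48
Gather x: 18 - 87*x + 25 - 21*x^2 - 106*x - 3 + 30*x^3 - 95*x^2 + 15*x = 30*x^3 - 116*x^2 - 178*x + 40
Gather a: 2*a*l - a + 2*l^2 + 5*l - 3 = a*(2*l - 1) + 2*l^2 + 5*l - 3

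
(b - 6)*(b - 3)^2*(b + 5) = b^4 - 7*b^3 - 15*b^2 + 171*b - 270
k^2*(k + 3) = k^3 + 3*k^2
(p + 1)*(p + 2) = p^2 + 3*p + 2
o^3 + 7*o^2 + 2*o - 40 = (o - 2)*(o + 4)*(o + 5)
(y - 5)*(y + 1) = y^2 - 4*y - 5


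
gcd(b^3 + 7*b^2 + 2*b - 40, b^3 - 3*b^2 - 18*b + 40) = b^2 + 2*b - 8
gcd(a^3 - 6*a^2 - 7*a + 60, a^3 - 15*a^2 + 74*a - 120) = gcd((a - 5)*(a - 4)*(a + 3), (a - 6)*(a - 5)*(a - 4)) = a^2 - 9*a + 20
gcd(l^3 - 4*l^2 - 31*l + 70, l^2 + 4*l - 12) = l - 2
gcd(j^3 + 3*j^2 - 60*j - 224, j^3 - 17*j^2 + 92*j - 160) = j - 8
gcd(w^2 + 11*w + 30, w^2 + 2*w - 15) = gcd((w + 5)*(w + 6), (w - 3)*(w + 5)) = w + 5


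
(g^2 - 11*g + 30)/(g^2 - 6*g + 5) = (g - 6)/(g - 1)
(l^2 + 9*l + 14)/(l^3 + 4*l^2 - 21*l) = (l + 2)/(l*(l - 3))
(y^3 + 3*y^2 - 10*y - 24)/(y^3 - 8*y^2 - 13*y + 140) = (y^2 - y - 6)/(y^2 - 12*y + 35)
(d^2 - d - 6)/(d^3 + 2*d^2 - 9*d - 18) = 1/(d + 3)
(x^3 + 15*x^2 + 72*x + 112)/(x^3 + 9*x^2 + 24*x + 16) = (x + 7)/(x + 1)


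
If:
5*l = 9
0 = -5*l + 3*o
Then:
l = 9/5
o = 3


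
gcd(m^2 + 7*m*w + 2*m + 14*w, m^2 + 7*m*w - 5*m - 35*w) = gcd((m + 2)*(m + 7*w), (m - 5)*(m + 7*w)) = m + 7*w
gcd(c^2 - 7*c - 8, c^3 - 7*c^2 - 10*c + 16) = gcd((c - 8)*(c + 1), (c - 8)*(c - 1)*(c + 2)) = c - 8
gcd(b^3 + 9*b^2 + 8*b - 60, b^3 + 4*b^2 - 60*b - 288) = b + 6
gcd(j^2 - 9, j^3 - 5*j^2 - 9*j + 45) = j^2 - 9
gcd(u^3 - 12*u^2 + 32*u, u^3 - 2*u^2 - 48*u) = u^2 - 8*u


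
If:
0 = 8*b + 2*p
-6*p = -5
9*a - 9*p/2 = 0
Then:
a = 5/12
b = -5/24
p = 5/6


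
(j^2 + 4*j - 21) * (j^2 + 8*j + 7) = j^4 + 12*j^3 + 18*j^2 - 140*j - 147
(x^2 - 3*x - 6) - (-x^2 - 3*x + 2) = 2*x^2 - 8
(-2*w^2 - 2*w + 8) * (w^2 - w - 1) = -2*w^4 + 12*w^2 - 6*w - 8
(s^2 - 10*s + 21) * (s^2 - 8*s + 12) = s^4 - 18*s^3 + 113*s^2 - 288*s + 252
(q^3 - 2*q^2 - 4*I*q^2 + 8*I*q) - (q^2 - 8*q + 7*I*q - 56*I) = q^3 - 3*q^2 - 4*I*q^2 + 8*q + I*q + 56*I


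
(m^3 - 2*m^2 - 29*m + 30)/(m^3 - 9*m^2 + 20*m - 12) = (m + 5)/(m - 2)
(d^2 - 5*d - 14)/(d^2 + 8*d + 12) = (d - 7)/(d + 6)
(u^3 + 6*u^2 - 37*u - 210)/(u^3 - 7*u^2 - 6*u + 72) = (u^2 + 12*u + 35)/(u^2 - u - 12)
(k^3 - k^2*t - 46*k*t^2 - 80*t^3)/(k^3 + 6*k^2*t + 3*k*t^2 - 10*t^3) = (-k + 8*t)/(-k + t)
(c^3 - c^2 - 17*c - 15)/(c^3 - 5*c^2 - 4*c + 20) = (c^2 + 4*c + 3)/(c^2 - 4)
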